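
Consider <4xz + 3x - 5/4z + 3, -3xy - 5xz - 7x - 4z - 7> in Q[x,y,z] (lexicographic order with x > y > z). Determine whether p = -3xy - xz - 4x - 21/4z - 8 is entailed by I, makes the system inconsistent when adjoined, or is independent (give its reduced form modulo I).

First compute the reduced Gröbner basis of I by Buchberger's algorithm.
f_1 = 4xz + 3x - 5/4z + 3, LT = xz.
f_2 = -3xy - 5xz - 7x - 4z - 7, LT = xy.

S(f_1,f_2): lcm = xyz. S = 3/4xy - 5/3xz^2 - 7/3xz - 5/16yz + 3/4y - 4/3z^2 - 7/3z.
  reduce S modulo (f_1, f_2):
  remainder -5/16yz + 3/4y - 89/48z^2 - 45/16z ≠ 0; add h_3 = -5/16yz + 3/4y - 89/48z^2 - 45/16z to the basis.

The other S-polynomials (S(f_1,h_3), S(f_2,h_3)) all reduce to 0 modulo the current basis, so we have a Gröbner basis.
Inter-reduce: drop elements whose leading term is divisible by another's, tail-reduce, and make monic.
Reduced Gröbner basis: {xy + 13/12x + 89/48z + 13/12, xz + 3/4x - 5/16z + 3/4, yz - 12/5y + 89/15z^2 + 9z}.
Label its elements g_1 = xy + 13/12x + 89/48z + 13/12, g_2 = xz + 3/4x - 5/16z + 3/4, g_3 = yz - 12/5y + 89/15z^2 + 9z.

Reduce p = -3xy - xz - 4x - 21/4z - 8 modulo G:
  leading term xy: subtract (-3)·g_1 from -3xy - xz - 4x - 21/4z - 8 → -xz - 3/4x + 5/16z - 19/4
  leading term xz: subtract (-1)·g_2 from -xz - 3/4x + 5/16z - 19/4 → -4
  leading term 1: no divisor's leading term divides it; move -4 to the remainder.
  normal form = -4.
The normal form is nonzero, so p ∉ I. Since p minus its normal form lies in I, I + (p) = I + (r) where r = -4; decide whether this ideal is the whole ring.
Here r = -4 is a nonzero constant, hence a unit: 1 ∈ I + (p), the Gröbner basis of I + (p) is {1}, and the enlarged system has no common solution — adjoining p is inconsistent.

Adjoining -3xy - xz - 4x - 21/4z - 8 makes the ideal the whole ring: the system is inconsistent.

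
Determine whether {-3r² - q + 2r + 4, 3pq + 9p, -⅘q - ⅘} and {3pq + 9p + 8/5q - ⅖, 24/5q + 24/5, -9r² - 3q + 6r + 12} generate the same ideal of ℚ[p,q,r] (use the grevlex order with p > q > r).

No, the ideals differ.

Two ideals are equal iff their reduced Gröbner bases coincide (the reduced basis is unique for a fixed ordering).
Buchberger on the first generating set:
f_1 = -3r² - q + 2r + 4, LT = r².
f_2 = 3pq + 9p, LT = pq.
f_3 = -⅘q - ⅘, LT = q.

S(f_2,f_3): lcm = pq. S = 2p.
  leading term p: no divisor's leading term divides it; move 2p to the remainder.
  remainder 2p ≠ 0; add g_4 = 2p to the basis.

The other S-polynomials (S(f_1,f_2), S(f_1,f_3), S(f_1,g_4), S(f_2,g_4), S(f_3,g_4)) all reduce to 0 modulo the current basis, so we have a Gröbner basis.
Inter-reduce: drop elements whose leading term is divisible by another's, tail-reduce, and make monic.
Reduced Gröbner basis: {r² - ⅔r - 5/3, p, q + 1}.

Buchberger on the second generating set:
h_1 = 3pq + 9p + 8/5q - ⅖, LT = pq.
h_2 = 24/5q + 24/5, LT = q.
h_3 = -9r² - 3q + 6r + 12, LT = r².

S(h_1,h_2): lcm = pq. S = 2p + 8/15q - 2/15.
  leading term p: no divisor's leading term divides it; move 2p to the remainder.
  leading term q: subtract (1/9)·h_2 from 8/15q - 2/15 → -⅔
  leading term 1: no divisor's leading term divides it; move -⅔ to the remainder.
  remainder 2p - ⅔ ≠ 0; add k_4 = 2p - ⅔ to the basis.

The other S-polynomials (S(h_1,h_3), S(h_2,h_3), S(h_1,k_4), S(h_2,k_4), S(h_3,k_4)) all reduce to 0 modulo the current basis, so we have a Gröbner basis.
Inter-reduce: drop elements whose leading term is divisible by another's, tail-reduce, and make monic.
Reduced Gröbner basis: {r² - ⅔r - 5/3, p - ⅓, q + 1}.

The bases are distinct; the ideals are different.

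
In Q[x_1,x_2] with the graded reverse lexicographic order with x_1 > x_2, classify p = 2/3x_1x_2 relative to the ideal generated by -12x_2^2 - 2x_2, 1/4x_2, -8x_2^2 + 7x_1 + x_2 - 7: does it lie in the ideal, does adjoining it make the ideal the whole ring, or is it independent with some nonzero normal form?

2/3x_1x_2 lies in I (it reduces to 0).

First compute the reduced Gröbner basis of I by Buchberger's algorithm.
f_1 = -12x_2^2 - 2x_2, LT = x_2^2.
f_2 = 1/4x_2, LT = x_2.
f_3 = -8x_2^2 + 7x_1 + x_2 - 7, LT = x_2^2.

S(f_1,f_3): lcm = x_2^2. S = 7/8x_1 + 7/24x_2 - 7/8.
  leading term x_1: no divisor's leading term divides it; move 7/8x_1 to the remainder.
  leading term x_2: subtract (7/6)·f_2 from 7/24x_2 - 7/8 → -7/8
  leading term 1: no divisor's leading term divides it; move -7/8 to the remainder.
  remainder 7/8x_1 - 7/8 ≠ 0; add h_4 = 7/8x_1 - 7/8 to the basis.

The other S-polynomials (S(f_1,f_2), S(f_2,f_3), S(f_1,h_4), S(f_2,h_4), S(f_3,h_4)) all reduce to 0 modulo the current basis, so we have a Gröbner basis.
Inter-reduce: drop elements whose leading term is divisible by another's, tail-reduce, and make monic.
Reduced Gröbner basis: {x_1 - 1, x_2}.
Label its elements g_1 = x_1 - 1, g_2 = x_2.

Reduce p = 2/3x_1x_2 modulo G:
  leading term x_1x_2: subtract (2/3x_2)·g_1 from 2/3x_1x_2 → 2/3x_2
  leading term x_2: subtract (2/3)·g_2 from 2/3x_2 → 0
  normal form = 0.
Since the normal form is 0, p ∈ I.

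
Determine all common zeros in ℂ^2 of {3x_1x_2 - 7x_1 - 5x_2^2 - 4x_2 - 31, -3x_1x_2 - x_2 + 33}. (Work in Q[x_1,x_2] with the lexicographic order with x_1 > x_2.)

Compute a lex Gröbner basis by Buchberger's algorithm.
f_1 = 3x_1x_2 - 7x_1 - 5x_2^2 - 4x_2 - 31, LT = x_1x_2.
f_2 = -3x_1x_2 - x_2 + 33, LT = x_1x_2.

S(f_1,f_2): lcm = x_1x_2. S = -7/3x_1 - 5/3x_2^2 - 5/3x_2 + 2/3.
  leading term x_1: no divisor's leading term divides it; move -7/3x_1 to the remainder.
  leading term x_2^2: no divisor's leading term divides it; move -5/3x_2^2 to the remainder.
  leading term x_2: no divisor's leading term divides it; move -5/3x_2 to the remainder.
  leading term 1: no divisor's leading term divides it; move 2/3 to the remainder.
  remainder -7/3x_1 - 5/3x_2^2 - 5/3x_2 + 2/3 ≠ 0; add h_3 = -7/3x_1 - 5/3x_2^2 - 5/3x_2 + 2/3 to the basis.

S(f_1,h_3): lcm = x_1x_2. S = -7/3x_1 - 5/7x_2^3 - 50/21x_2^2 - 22/21x_2 - 31/3.
  leading term x_1: subtract (1)·h_3 from -7/3x_1 - 5/7x_2^3 - 50/21x_2^2 - 22/21x_2 - 31/3 → -5/7x_2^3 - 5/7x_2^2 + 13/21x_2 - 11
  leading term x_2^3: no divisor's leading term divides it; move -5/7x_2^3 to the remainder.
  leading term x_2^2: no divisor's leading term divides it; move -5/7x_2^2 to the remainder.
  leading term x_2: no divisor's leading term divides it; move 13/21x_2 to the remainder.
  leading term 1: no divisor's leading term divides it; move -11 to the remainder.
  remainder -5/7x_2^3 - 5/7x_2^2 + 13/21x_2 - 11 ≠ 0; add h_4 = -5/7x_2^3 - 5/7x_2^2 + 13/21x_2 - 11 to the basis.

S(f_2,h_3): lcm = x_1x_2. S = -5/7x_2^3 - 5/7x_2^2 + 13/21x_2 - 11.
  leading term x_2^3: subtract (1)·h_4 from -5/7x_2^3 - 5/7x_2^2 + 13/21x_2 - 11 → 0
  remainder 0.

S(f_1,h_4): lcm = x_1x_2^3. S = -10/3x_1x_2^2 + 13/15x_1x_2 - 77/5x_1 - 5/3x_2^4 - 4/3x_2^3 - 31/3x_2^2.
  leading term x_1x_2^2: subtract (-10/9x_2)·f_1 from -10/3x_1x_2^2 + 13/15x_1x_2 - 77/5x_1 - 5/3x_2^4 - 4/3x_2^3 - 31/3x_2^2 → -311/45x_1x_2 - 77/5x_1 - 5/3x_2^4 - 62/9x_2^3 - 133/9x_2^2 - 310/9x_2
  leading term x_1x_2: subtract (-311/135)·f_1 from -311/45x_1x_2 - 77/5x_1 - 5/3x_2^4 - 62/9x_2^3 - 133/9x_2^2 - 310/9x_2 → -4256/135x_1 - 5/3x_2^4 - 62/9x_2^3 - 710/27x_2^2 - 5894/135x_2 - 9641/135
  leading term x_1: subtract (608/45)·h_3 from -4256/135x_1 - 5/3x_2^4 - 62/9x_2^3 - 710/27x_2^2 - 5894/135x_2 - 9641/135 → -5/3x_2^4 - 62/9x_2^3 - 34/9x_2^2 - 2854/135x_2 - 3619/45
  leading term x_2^4: subtract (7/3x_2)·h_4 from -5/3x_2^4 - 62/9x_2^3 - 34/9x_2^2 - 2854/135x_2 - 3619/45 → -47/9x_2^3 - 47/9x_2^2 + 611/135x_2 - 3619/45
  leading term x_2^3: subtract (329/45)·h_4 from -47/9x_2^3 - 47/9x_2^2 + 611/135x_2 - 3619/45 → 0
  remainder 0.

S(f_2,h_4): lcm = x_1x_2^3. S = -x_1x_2^2 + 13/15x_1x_2 - 77/5x_1 + 1/3x_2^3 - 11x_2^2.
  leading term x_1x_2^2: subtract (-1/3x_2)·f_1 from -x_1x_2^2 + 13/15x_1x_2 - 77/5x_1 + 1/3x_2^3 - 11x_2^2 → -22/15x_1x_2 - 77/5x_1 - 4/3x_2^3 - 37/3x_2^2 - 31/3x_2
  leading term x_1x_2: subtract (-22/45)·f_1 from -22/15x_1x_2 - 77/5x_1 - 4/3x_2^3 - 37/3x_2^2 - 31/3x_2 → -847/45x_1 - 4/3x_2^3 - 133/9x_2^2 - 553/45x_2 - 682/45
  leading term x_1: subtract (121/15)·h_3 from -847/45x_1 - 4/3x_2^3 - 133/9x_2^2 - 553/45x_2 - 682/45 → -4/3x_2^3 - 4/3x_2^2 + 52/45x_2 - 308/15
  leading term x_2^3: subtract (28/15)·h_4 from -4/3x_2^3 - 4/3x_2^2 + 52/45x_2 - 308/15 → 0
  remainder 0.

S(h_3,h_4): leading monomials are coprime, so the S-polynomial reduces to 0 (Buchberger's first criterion).
Every S-polynomial of the final basis reduces to 0, so we have a Gröbner basis.
Inter-reduce: drop elements whose leading term is divisible by another's, tail-reduce, and make monic.
Reduced Gröbner basis: {x_1 + 5/7x_2^2 + 5/7x_2 - 2/7, x_2^3 + x_2^2 - 13/15x_2 + 77/5}.

The lex basis is triangular: the last element involves only x_2. Solving x_2^3 + x_2^2 - 13/15x_2 + 77/5 = 0 gives x_2 ∈ {-3, 1 - sqrt(930)*I/15, 1 + sqrt(930)*I/15}; substituting each value into the earlier elements determines the remaining variables.
  x_2 = -3: the earlier basis element becomes x_1 + 4 = 0, giving x_1 = -4 — point (-4, -3).
  x_2 = 1 - sqrt(930)*I/15: the earlier basis element becomes x_1 - 38/21 - sqrt(930)*I/7 = 0, giving x_1 = 38/21 + sqrt(930)*I/7 — point (38/21 + sqrt(930)*I/7, 1 - sqrt(930)*I/15).
  x_2 = 1 + sqrt(930)*I/15: the earlier basis element becomes x_1 - 38/21 + sqrt(930)*I/7 = 0, giving x_1 = 38/21 - sqrt(930)*I/7 — point (38/21 - sqrt(930)*I/7, 1 + sqrt(930)*I/15).
Check: every point annihilates each of the original generators.

{(-4, -3), (38/21 + sqrt(930)*I/7, 1 - sqrt(930)*I/15), (38/21 - sqrt(930)*I/7, 1 + sqrt(930)*I/15)}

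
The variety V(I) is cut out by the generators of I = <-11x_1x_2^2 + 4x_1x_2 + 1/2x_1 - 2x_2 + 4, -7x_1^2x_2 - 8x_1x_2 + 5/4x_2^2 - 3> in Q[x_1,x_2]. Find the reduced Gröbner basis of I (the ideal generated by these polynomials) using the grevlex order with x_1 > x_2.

G = {x_1^3 + 64/7x_1^2 + 37/4x_1x_2 + 40/7x_1 - 10/7x_2 + 12/7, x_1^2x_2 + 8/7x_1x_2 - 5/28x_2^2 + 3/7, x_1x_2^2 - 4/11x_1x_2 - 1/22x_1 + 2/11x_2 - 4/11, x_2^3 - 14/55x_1^2 + 56/55x_1x_2 - 4/11x_2^2 - 128/55x_1 - 68/55x_2 - 16/11}

f_1 = -11x_1x_2^2 + 4x_1x_2 + 1/2x_1 - 2x_2 + 4, LT = x_1x_2^2.
f_2 = -7x_1^2x_2 - 8x_1x_2 + 5/4x_2^2 - 3, LT = x_1^2x_2.

S(f_1,f_2): lcm = x_1^2x_2^2. S = -4/11x_1^2x_2 - 8/7x_1x_2^2 + 5/28x_2^3 - 1/22x_1^2 + 2/11x_1x_2 - 4/11x_1 - 3/7x_2.
  leading term x_1^2x_2: subtract (4/77)·f_2 from -4/11x_1^2x_2 - 8/7x_1x_2^2 + 5/28x_2^3 - 1/22x_1^2 + 2/11x_1x_2 - 4/11x_1 - 3/7x_2 → -8/7x_1x_2^2 + 5/28x_2^3 - 1/22x_1^2 + 46/77x_1x_2 - 5/77x_2^2 - 4/11x_1 - 3/7x_2 + 12/77
  leading term x_1x_2^2: subtract (8/77)·f_1 from -8/7x_1x_2^2 + 5/28x_2^3 - 1/22x_1^2 + 46/77x_1x_2 - 5/77x_2^2 - 4/11x_1 - 3/7x_2 + 12/77 → 5/28x_2^3 - 1/22x_1^2 + 2/11x_1x_2 - 5/77x_2^2 - 32/77x_1 - 17/77x_2 - 20/77
  leading term x_2^3: no divisor's leading term divides it; move 5/28x_2^3 to the remainder.
  leading term x_1^2: no divisor's leading term divides it; move -1/22x_1^2 to the remainder.
  leading term x_1x_2: no divisor's leading term divides it; move 2/11x_1x_2 to the remainder.
  leading term x_2^2: no divisor's leading term divides it; move -5/77x_2^2 to the remainder.
  leading term x_1: no divisor's leading term divides it; move -32/77x_1 to the remainder.
  leading term x_2: no divisor's leading term divides it; move -17/77x_2 to the remainder.
  leading term 1: no divisor's leading term divides it; move -20/77 to the remainder.
  remainder 5/28x_2^3 - 1/22x_1^2 + 2/11x_1x_2 - 5/77x_2^2 - 32/77x_1 - 17/77x_2 - 20/77 ≠ 0; add g_3 = 5/28x_2^3 - 1/22x_1^2 + 2/11x_1x_2 - 5/77x_2^2 - 32/77x_1 - 17/77x_2 - 20/77 to the basis.

S(f_1,g_3): lcm = x_1x_2^3. S = 14/55x_1^3 - 56/55x_1^2x_2 + 128/55x_1^2 + 131/110x_1x_2 + 2/11x_2^2 + 16/11x_1 - 4/11x_2.
  leading term x_1^3: no divisor's leading term divides it; move 14/55x_1^3 to the remainder.
  leading term x_1^2x_2: subtract (8/55)·f_2 from -56/55x_1^2x_2 + 128/55x_1^2 + 131/110x_1x_2 + 2/11x_2^2 + 16/11x_1 - 4/11x_2 → 128/55x_1^2 + 259/110x_1x_2 + 16/11x_1 - 4/11x_2 + 24/55
  leading term x_1^2: no divisor's leading term divides it; move 128/55x_1^2 to the remainder.
  leading term x_1x_2: no divisor's leading term divides it; move 259/110x_1x_2 to the remainder.
  leading term x_1: no divisor's leading term divides it; move 16/11x_1 to the remainder.
  leading term x_2: no divisor's leading term divides it; move -4/11x_2 to the remainder.
  leading term 1: no divisor's leading term divides it; move 24/55 to the remainder.
  remainder 14/55x_1^3 + 128/55x_1^2 + 259/110x_1x_2 + 16/11x_1 - 4/11x_2 + 24/55 ≠ 0; add g_4 = 14/55x_1^3 + 128/55x_1^2 + 259/110x_1x_2 + 16/11x_1 - 4/11x_2 + 24/55 to the basis.

The other S-polynomials (S(f_2,g_3), S(f_1,g_4), S(f_2,g_4), S(g_3,g_4)) all reduce to 0 modulo the current basis, so we have a Gröbner basis.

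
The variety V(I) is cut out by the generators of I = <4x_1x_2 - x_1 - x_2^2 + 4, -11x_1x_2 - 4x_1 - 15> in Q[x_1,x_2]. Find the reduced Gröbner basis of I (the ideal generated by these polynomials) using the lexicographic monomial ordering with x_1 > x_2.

f_1 = 4x_1x_2 - x_1 - x_2^2 + 4, LT = x_1x_2.
f_2 = -11x_1x_2 - 4x_1 - 15, LT = x_1x_2.

S(f_1,f_2): lcm = x_1x_2. S = -27/44x_1 - 1/4x_2^2 - 4/11.
  leading term x_1: no divisor's leading term divides it; move -27/44x_1 to the remainder.
  leading term x_2^2: no divisor's leading term divides it; move -1/4x_2^2 to the remainder.
  leading term 1: no divisor's leading term divides it; move -4/11 to the remainder.
  remainder -27/44x_1 - 1/4x_2^2 - 4/11 ≠ 0; add g_3 = -27/44x_1 - 1/4x_2^2 - 4/11 to the basis.

S(f_1,g_3): lcm = x_1x_2. S = -1/4x_1 - 11/27x_2^3 - 1/4x_2^2 - 16/27x_2 + 1.
  leading term x_1: subtract (11/27)·g_3 from -1/4x_1 - 11/27x_2^3 - 1/4x_2^2 - 16/27x_2 + 1 → -11/27x_2^3 - 4/27x_2^2 - 16/27x_2 + 31/27
  leading term x_2^3: no divisor's leading term divides it; move -11/27x_2^3 to the remainder.
  leading term x_2^2: no divisor's leading term divides it; move -4/27x_2^2 to the remainder.
  leading term x_2: no divisor's leading term divides it; move -16/27x_2 to the remainder.
  leading term 1: no divisor's leading term divides it; move 31/27 to the remainder.
  remainder -11/27x_2^3 - 4/27x_2^2 - 16/27x_2 + 31/27 ≠ 0; add g_4 = -11/27x_2^3 - 4/27x_2^2 - 16/27x_2 + 31/27 to the basis.

The other S-polynomials (S(f_2,g_3), S(f_1,g_4), S(f_2,g_4), S(g_3,g_4)) all reduce to 0 modulo the current basis, so we have a Gröbner basis.
Inter-reduce: drop elements whose leading term is divisible by another's, tail-reduce, and make monic.

G = {x_1 + 11/27x_2^2 + 16/27, x_2^3 + 4/11x_2^2 + 16/11x_2 - 31/11}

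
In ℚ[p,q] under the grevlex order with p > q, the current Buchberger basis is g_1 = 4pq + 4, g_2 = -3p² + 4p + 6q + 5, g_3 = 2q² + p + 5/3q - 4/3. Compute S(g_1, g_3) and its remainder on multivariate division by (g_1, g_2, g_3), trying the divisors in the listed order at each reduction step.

lcm(LM(g_1), LM(g_3)) = pq².
S = (lcm/LT(g_1))·g_1 − (lcm/LT(g_3))·g_3 = -½p² - ⅚pq + ⅔p + q.
Reduce S modulo (g_1, g_2, g_3) in that order:
  leading term p²: subtract (⅙)·g_2 from -½p² - ⅚pq + ⅔p + q → -⅚pq - ⅚
  leading term pq: subtract (-5/24)·g_1 from -⅚pq - ⅚ → 0
The remainder is 0, so this S-polynomial contributes no new basis element.

S(g_1, g_3) = -½p² - ⅚pq + ⅔p + q; remainder on division = 0.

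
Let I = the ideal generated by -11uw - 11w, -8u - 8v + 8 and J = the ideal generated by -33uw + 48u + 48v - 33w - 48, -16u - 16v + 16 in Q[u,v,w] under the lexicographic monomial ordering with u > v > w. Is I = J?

Since reduced Gröbner bases are canonical representatives of ideals under a given ordering, it suffices to compute and compare them.
Buchberger on the first generating set:
f_1 = -11uw - 11w, LT = uw.
f_2 = -8u - 8v + 8, LT = u.

S(f_1,f_2): lcm = uw. S = -vw + 2w.
  leading term vw: no divisor's leading term divides it; move -vw to the remainder.
  leading term w: no divisor's leading term divides it; move 2w to the remainder.
  remainder -vw + 2w ≠ 0; add g_3 = -vw + 2w to the basis.

S(f_1,g_3): lcm = uvw. S = 2uw + vw.
  leading term uw: subtract (-2/11)·f_1 from 2uw + vw → vw - 2w
  leading term vw: subtract (-1)·g_3 from vw - 2w → 0
  remainder 0.

S(f_2,g_3): leading monomials are coprime, so the S-polynomial reduces to 0 (Buchberger's first criterion).
Every S-polynomial of the final basis reduces to 0, so we have a Gröbner basis.
Inter-reduce: drop elements whose leading term is divisible by another's, tail-reduce, and make monic.
Reduced Gröbner basis: {u + v - 1, vw - 2w}.

Buchberger on the second generating set:
h_1 = -33uw + 48u + 48v - 33w - 48, LT = uw.
h_2 = -16u - 16v + 16, LT = u.

S(h_1,h_2): lcm = uw. S = -16/11u - vw - 16/11v + 2w + 16/11.
  leading term u: subtract (1/11)·h_2 from -16/11u - vw - 16/11v + 2w + 16/11 → -vw + 2w
  leading term vw: no divisor's leading term divides it; move -vw to the remainder.
  leading term w: no divisor's leading term divides it; move 2w to the remainder.
  remainder -vw + 2w ≠ 0; add k_3 = -vw + 2w to the basis.

S(h_1,k_3): lcm = uvw. S = -16/11uv + 2uw - 16/11v^2 + vw + 16/11v.
  leading term uv: subtract (1/11v)·h_2 from -16/11uv + 2uw - 16/11v^2 + vw + 16/11v → 2uw + vw
  leading term uw: subtract (-2/33)·h_1 from 2uw + vw → 32/11u + vw + 32/11v - 2w - 32/11
  leading term u: subtract (-2/11)·h_2 from 32/11u + vw + 32/11v - 2w - 32/11 → vw - 2w
  leading term vw: subtract (-1)·k_3 from vw - 2w → 0
  remainder 0.

S(h_2,k_3): leading monomials are coprime, so the S-polynomial reduces to 0 (Buchberger's first criterion).
Every S-polynomial of the final basis reduces to 0, so we have a Gröbner basis.
Inter-reduce: drop elements whose leading term is divisible by another's, tail-reduce, and make monic.
Reduced Gröbner basis: {u + v - 1, vw - 2w}.

The two bases agree; hence the ideals are identical.

Yes, the ideals are equal.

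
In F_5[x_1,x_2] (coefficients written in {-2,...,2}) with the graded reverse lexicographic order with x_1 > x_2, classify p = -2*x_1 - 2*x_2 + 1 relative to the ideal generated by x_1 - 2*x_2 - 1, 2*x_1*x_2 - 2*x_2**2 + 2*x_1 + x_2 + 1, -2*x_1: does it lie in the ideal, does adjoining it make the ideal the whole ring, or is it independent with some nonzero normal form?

Adjoining -2*x_1 - 2*x_2 + 1 makes the ideal the whole ring: the system is inconsistent.

First compute the reduced Gröbner basis of I by Buchberger's algorithm.
f_1 = x_1 - 2*x_2 - 1, LT = x_1.
f_2 = 2*x_1*x_2 - 2*x_2**2 + 2*x_1 + x_2 + 1, LT = x_1*x_2.
f_3 = -2*x_1, LT = x_1.

S(f_1,f_2): lcm = x_1*x_2. S = -x_2**2 - x_1 + x_2 + 2.
  leading term x_2**2: no divisor's leading term divides it; move -x_2**2 to the remainder.
  leading term x_1: subtract (-1)·f_1 from -x_1 + x_2 + 2 → -x_2 + 1
  leading term x_2: no divisor's leading term divides it; move -x_2 to the remainder.
  leading term 1: no divisor's leading term divides it; move 1 to the remainder.
  remainder -x_2**2 - x_2 + 1 ≠ 0; add h_4 = -x_2**2 - x_2 + 1 to the basis.

S(f_1,f_3): lcm = x_1. S = -2*x_2 - 1.
  leading term x_2: no divisor's leading term divides it; move -2*x_2 to the remainder.
  leading term 1: no divisor's leading term divides it; move -1 to the remainder.
  remainder -2*x_2 - 1 ≠ 0; add h_5 = -2*x_2 - 1 to the basis.

S(f_2,f_3): lcm = x_1*x_2. S = -x_2**2 + x_1 - 2*x_2 - 2.
  leading term x_2**2: subtract (1)·h_4 from -x_2**2 + x_1 - 2*x_2 - 2 → x_1 - x_2 + 2
  leading term x_1: subtract (1)·f_1 from x_1 - x_2 + 2 → x_2 - 2
  leading term x_2: subtract (2)·h_5 from x_2 - 2 → 0
  remainder 0.

S(f_1,h_4): leading monomials are coprime, so the S-polynomial reduces to 0 (Buchberger's first criterion).
S(f_2,h_4): lcm = x_1*x_2**2. S = -x_2**3 - 2*x_2**2 + x_1 - 2*x_2.
  leading term x_2**3: subtract (x_2)·h_4 from -x_2**3 - 2*x_2**2 + x_1 - 2*x_2 → -x_2**2 + x_1 + 2*x_2
  leading term x_2**2: subtract (1)·h_4 from -x_2**2 + x_1 + 2*x_2 → x_1 - 2*x_2 - 1
  leading term x_1: subtract (1)·f_1 from x_1 - 2*x_2 - 1 → 0
  remainder 0.

S(f_3,h_4): leading monomials are coprime, so the S-polynomial reduces to 0 (Buchberger's first criterion).
S(f_1,h_5): leading monomials are coprime, so the S-polynomial reduces to 0 (Buchberger's first criterion).
S(f_2,h_5): lcm = x_1*x_2. S = -x_2**2 - 2*x_1 - 2*x_2 - 2.
  leading term x_2**2: subtract (1)·h_4 from -x_2**2 - 2*x_1 - 2*x_2 - 2 → -2*x_1 - x_2 + 2
  leading term x_1: subtract (-2)·f_1 from -2*x_1 - x_2 + 2 → 0
  remainder 0.

S(f_3,h_5): leading monomials are coprime, so the S-polynomial reduces to 0 (Buchberger's first criterion).
S(h_4,h_5): lcm = x_2**2. S = -2*x_2 - 1.
  leading term x_2: subtract (1)·h_5 from -2*x_2 - 1 → 0
  remainder 0.

Every S-polynomial of the final basis reduces to 0, so we have a Gröbner basis.
Inter-reduce: drop elements whose leading term is divisible by another's, tail-reduce, and make monic.
Reduced Gröbner basis: {x_1, x_2 - 2}.
Label its elements g_1 = x_1, g_2 = x_2 - 2.

Reduce p = -2*x_1 - 2*x_2 + 1 modulo G:
  leading term x_1: subtract (-2)·g_1 from -2*x_1 - 2*x_2 + 1 → -2*x_2 + 1
  leading term x_2: subtract (-2)·g_2 from -2*x_2 + 1 → 2
  leading term 1: no divisor's leading term divides it; move 2 to the remainder.
  normal form = 2.
The normal form is nonzero, so p ∉ I. Since p minus its normal form lies in I, I + (p) = I + (r) where r = 2; decide whether this ideal is the whole ring.
Here r = 2 is a nonzero constant, hence a unit: 1 ∈ I + (p), the Gröbner basis of I + (p) is {1}, and the enlarged system has no common solution — adjoining p is inconsistent.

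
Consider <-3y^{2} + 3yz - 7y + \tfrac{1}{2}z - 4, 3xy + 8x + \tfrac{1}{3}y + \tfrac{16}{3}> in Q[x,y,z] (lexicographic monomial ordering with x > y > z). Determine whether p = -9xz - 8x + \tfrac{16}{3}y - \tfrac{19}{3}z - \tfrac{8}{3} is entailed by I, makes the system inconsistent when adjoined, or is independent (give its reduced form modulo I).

-9xz - 8x + \tfrac{16}{3}y - \tfrac{19}{3}z - \tfrac{8}{3} lies in I (it reduces to 0).

First compute the reduced Gröbner basis of I by Buchberger's algorithm.
f_1 = -3y^{2} + 3yz - 7y + \tfrac{1}{2}z - 4, LT = y^{2}.
f_2 = 3xy + 8x + \tfrac{1}{3}y + \tfrac{16}{3}, LT = xy.

S(f_1,f_2): lcm = xy^{2}. S = -xyz - \tfrac{1}{3}xy - \tfrac{1}{6}xz + \tfrac{4}{3}x - \tfrac{1}{9}y^{2} - \tfrac{16}{9}y.
  leading term xyz: subtract (-\tfrac{1}{3}z)·f_2 from -xyz - \tfrac{1}{3}xy - \tfrac{1}{6}xz + \tfrac{4}{3}x - \tfrac{1}{9}y^{2} - \tfrac{16}{9}y → -\tfrac{1}{3}xy + \tfrac{5}{2}xz + \tfrac{4}{3}x - \tfrac{1}{9}y^{2} + \tfrac{1}{9}yz - \tfrac{16}{9}y + \tfrac{16}{9}z
  leading term xy: subtract (-\tfrac{1}{9})·f_2 from -\tfrac{1}{3}xy + \tfrac{5}{2}xz + \tfrac{4}{3}x - \tfrac{1}{9}y^{2} + \tfrac{1}{9}yz - \tfrac{16}{9}y + \tfrac{16}{9}z → \tfrac{5}{2}xz + \tfrac{20}{9}x - \tfrac{1}{9}y^{2} + \tfrac{1}{9}yz - \tfrac{47}{27}y + \tfrac{16}{9}z + \tfrac{16}{27}
  leading term xz: no divisor's leading term divides it; move \tfrac{5}{2}xz to the remainder.
  leading term x: no divisor's leading term divides it; move \tfrac{20}{9}x to the remainder.
  leading term y^{2}: subtract (\tfrac{1}{27})·f_1 from -\tfrac{1}{9}y^{2} + \tfrac{1}{9}yz - \tfrac{47}{27}y + \tfrac{16}{9}z + \tfrac{16}{27} → -\tfrac{40}{27}y + \tfrac{95}{54}z + \tfrac{20}{27}
  leading term y: no divisor's leading term divides it; move -\tfrac{40}{27}y to the remainder.
  leading term z: no divisor's leading term divides it; move \tfrac{95}{54}z to the remainder.
  leading term 1: no divisor's leading term divides it; move \tfrac{20}{27} to the remainder.
  remainder \tfrac{5}{2}xz + \tfrac{20}{9}x - \tfrac{40}{27}y + \tfrac{95}{54}z + \tfrac{20}{27} ≠ 0; add h_3 = \tfrac{5}{2}xz + \tfrac{20}{9}x - \tfrac{40}{27}y + \tfrac{95}{54}z + \tfrac{20}{27} to the basis.

S(f_1,h_3): leading monomials are coprime, so the S-polynomial reduces to 0 (Buchberger's first criterion).
S(f_2,h_3): lcm = xyz. S = -\tfrac{8}{9}xy + \tfrac{8}{3}xz + \tfrac{16}{27}y^{2} - \tfrac{16}{27}yz - \tfrac{8}{27}y + \tfrac{16}{9}z.
  leading term xy: subtract (-\tfrac{8}{27})·f_2 from -\tfrac{8}{9}xy + \tfrac{8}{3}xz + \tfrac{16}{27}y^{2} - \tfrac{16}{27}yz - \tfrac{8}{27}y + \tfrac{16}{9}z → \tfrac{8}{3}xz + \tfrac{64}{27}x + \tfrac{16}{27}y^{2} - \tfrac{16}{27}yz - \tfrac{16}{81}y + \tfrac{16}{9}z + \tfrac{128}{81}
  leading term xz: subtract (\tfrac{16}{15})·h_3 from \tfrac{8}{3}xz + \tfrac{64}{27}x + \tfrac{16}{27}y^{2} - \tfrac{16}{27}yz - \tfrac{16}{81}y + \tfrac{16}{9}z + \tfrac{128}{81} → \tfrac{16}{27}y^{2} - \tfrac{16}{27}yz + \tfrac{112}{81}y - \tfrac{8}{81}z + \tfrac{64}{81}
  leading term y^{2}: subtract (-\tfrac{16}{81})·f_1 from \tfrac{16}{27}y^{2} - \tfrac{16}{27}yz + \tfrac{112}{81}y - \tfrac{8}{81}z + \tfrac{64}{81} → 0
  remainder 0.

Every S-polynomial of the final basis reduces to 0, so we have a Gröbner basis.
Inter-reduce: drop elements whose leading term is divisible by another's, tail-reduce, and make monic.
Reduced Gröbner basis: {xy + \tfrac{8}{3}x + \tfrac{1}{9}y + \tfrac{16}{9}, xz + \tfrac{8}{9}x - \tfrac{16}{27}y + \tfrac{19}{27}z + \tfrac{8}{27}, y^{2} - yz + \tfrac{7}{3}y - \tfrac{1}{6}z + \tfrac{4}{3}}.
Label its elements g_1 = xy + \tfrac{8}{3}x + \tfrac{1}{9}y + \tfrac{16}{9}, g_2 = xz + \tfrac{8}{9}x - \tfrac{16}{27}y + \tfrac{19}{27}z + \tfrac{8}{27}, g_3 = y^{2} - yz + \tfrac{7}{3}y - \tfrac{1}{6}z + \tfrac{4}{3}.

Reduce p = -9xz - 8x + \tfrac{16}{3}y - \tfrac{19}{3}z - \tfrac{8}{3} modulo G:
  leading term xz: subtract (-9)·g_2 from -9xz - 8x + \tfrac{16}{3}y - \tfrac{19}{3}z - \tfrac{8}{3} → 0
  normal form = 0.
Since the normal form is 0, p ∈ I.

Ideal membership is decidable via reduction modulo a Gröbner basis.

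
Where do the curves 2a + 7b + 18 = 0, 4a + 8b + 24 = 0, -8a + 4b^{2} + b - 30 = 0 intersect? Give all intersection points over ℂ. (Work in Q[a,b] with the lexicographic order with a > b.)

Compute a lex Gröbner basis by Buchberger's algorithm.
f_1 = 2a + 7b + 18, LT = a.
f_2 = 4a + 8b + 24, LT = a.
f_3 = -8a + 4b^{2} + b - 30, LT = a.

S(f_1,f_2): lcm = a. S = \tfrac{3}{2}b + 3.
  leading term b: no divisor's leading term divides it; move \tfrac{3}{2}b to the remainder.
  leading term 1: no divisor's leading term divides it; move 3 to the remainder.
  remainder \tfrac{3}{2}b + 3 ≠ 0; add h_4 = \tfrac{3}{2}b + 3 to the basis.

S(f_1,f_3): lcm = a. S = \tfrac{1}{2}b^{2} + \tfrac{29}{8}b + \tfrac{21}{4}.
  leading term b^{2}: subtract (\tfrac{1}{3}b)·h_4 from \tfrac{1}{2}b^{2} + \tfrac{29}{8}b + \tfrac{21}{4} → \tfrac{21}{8}b + \tfrac{21}{4}
  leading term b: subtract (\tfrac{7}{4})·h_4 from \tfrac{21}{8}b + \tfrac{21}{4} → 0
  remainder 0.

S(f_2,f_3): lcm = a. S = \tfrac{1}{2}b^{2} + \tfrac{17}{8}b + \tfrac{9}{4}.
  leading term b^{2}: subtract (\tfrac{1}{3}b)·h_4 from \tfrac{1}{2}b^{2} + \tfrac{17}{8}b + \tfrac{9}{4} → \tfrac{9}{8}b + \tfrac{9}{4}
  leading term b: subtract (\tfrac{3}{4})·h_4 from \tfrac{9}{8}b + \tfrac{9}{4} → 0
  remainder 0.

S(f_1,h_4): leading monomials are coprime, so the S-polynomial reduces to 0 (Buchberger's first criterion).
S(f_2,h_4): leading monomials are coprime, so the S-polynomial reduces to 0 (Buchberger's first criterion).
S(f_3,h_4): leading monomials are coprime, so the S-polynomial reduces to 0 (Buchberger's first criterion).
Every S-polynomial of the final basis reduces to 0, so we have a Gröbner basis.
Inter-reduce: drop elements whose leading term is divisible by another's, tail-reduce, and make monic.
Reduced Gröbner basis: {a + 2, b + 2}.

Elimination: the polynomial b + 2 lies in the elimination ideal for b, so b ∈ {-2}. For each such b, the remaining basis elements (now univariate) give the rest of the solution.
  b = -2: the earlier basis element becomes a + 2 = 0, giving a = -2 — point (-2, -2).
Each listed point satisfies every original equation (direct substitution).

{(-2, -2)}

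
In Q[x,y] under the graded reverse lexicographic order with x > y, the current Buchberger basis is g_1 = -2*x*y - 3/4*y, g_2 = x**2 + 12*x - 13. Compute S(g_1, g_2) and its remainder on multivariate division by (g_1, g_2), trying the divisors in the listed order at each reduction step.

S(g_1, g_2) = -93/8*x*y + 13*y; remainder on division = 1111/64*y.

lcm(LM(g_1), LM(g_2)) = x**2*y.
S = (lcm/LT(g_1))·g_1 − (lcm/LT(g_2))·g_2 = -93/8*x*y + 13*y.
Reduce S modulo (g_1, g_2) in that order:
  leading term x*y: subtract (93/16)·g_1 from -93/8*x*y + 13*y → 1111/64*y
  leading term y: no divisor's leading term divides it; move 1111/64*y to the remainder.
The remainder 1111/64*y is nonzero, so it would be added as the next basis element.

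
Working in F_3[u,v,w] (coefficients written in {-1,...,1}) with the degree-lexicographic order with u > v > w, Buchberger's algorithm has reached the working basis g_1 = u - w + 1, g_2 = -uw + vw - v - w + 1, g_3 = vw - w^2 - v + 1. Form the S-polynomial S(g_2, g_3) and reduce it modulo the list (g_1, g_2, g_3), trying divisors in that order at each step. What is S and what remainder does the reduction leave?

S(g_2, g_3) = uw^2 - v^2w + uv + v^2 + vw - u - v; remainder on division = 0.

lcm(LM(g_2), LM(g_3)) = uvw.
S = (lcm/LT(g_2))·g_2 − (lcm/LT(g_3))·g_3 = uw^2 - v^2w + uv + v^2 + vw - u - v.
Reduce S modulo (g_1, g_2, g_3) in that order:
  leading term uw^2: subtract (w^2)·g_1 from uw^2 - v^2w + uv + v^2 + vw - u - v → -v^2w + w^3 + uv + v^2 + vw - w^2 - u - v
  leading term v^2w: subtract (-v)·g_3 from -v^2w + w^3 + uv + v^2 + vw - w^2 - u - v → -vw^2 + w^3 + uv + vw - w^2 - u
  leading term vw^2: subtract (-w)·g_3 from -vw^2 + w^3 + uv + vw - w^2 - u → uv - w^2 - u + w
  leading term uv: subtract (v)·g_1 from uv - w^2 - u + w → vw - w^2 - u - v + w
  leading term vw: subtract (1)·g_3 from vw - w^2 - u - v + w → -u + w - 1
  leading term u: subtract (-1)·g_1 from -u + w - 1 → 0
The remainder is 0, so this S-polynomial contributes no new basis element.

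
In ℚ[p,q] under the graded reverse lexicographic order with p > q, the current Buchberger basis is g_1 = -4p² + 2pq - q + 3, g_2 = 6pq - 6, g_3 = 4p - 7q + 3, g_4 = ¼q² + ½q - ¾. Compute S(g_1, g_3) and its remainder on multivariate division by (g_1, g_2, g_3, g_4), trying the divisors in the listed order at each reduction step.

S(g_1, g_3) = 5/4pq - ¾p + ¼q - ¾; remainder on division = -17/16q + 17/16.

lcm(LM(g_1), LM(g_3)) = p².
S = (lcm/LT(g_1))·g_1 − (lcm/LT(g_3))·g_3 = 5/4pq - ¾p + ¼q - ¾.
Reduce S modulo (g_1, g_2, g_3, g_4) in that order:
  leading term pq: subtract (5/24)·g_2 from 5/4pq - ¾p + ¼q - ¾ → -¾p + ¼q + ½
  leading term p: subtract (-3/16)·g_3 from -¾p + ¼q + ½ → -17/16q + 17/16
  leading term q: no divisor's leading term divides it; move -17/16q to the remainder.
  leading term 1: no divisor's leading term divides it; move 17/16 to the remainder.
The remainder -17/16q + 17/16 is nonzero, so it would be added as the next basis element.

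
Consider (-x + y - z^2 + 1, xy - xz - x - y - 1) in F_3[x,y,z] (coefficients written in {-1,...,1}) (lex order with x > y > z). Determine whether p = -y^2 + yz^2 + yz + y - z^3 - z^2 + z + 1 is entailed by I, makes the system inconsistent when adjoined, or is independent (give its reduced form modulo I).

Adjoining -y^2 + yz^2 + yz + y - z^3 - z^2 + z + 1 makes the ideal the whole ring: the system is inconsistent.

First compute the reduced Gröbner basis of I by Buchberger's algorithm.
f_1 = -x + y - z^2 + 1, LT = x.
f_2 = xy - xz - x - y - 1, LT = xy.

S(f_1,f_2): lcm = xy. S = xz + x - y^2 + yz^2 + 1.
  leading term xz: subtract (-z)·f_1 from xz + x - y^2 + yz^2 + 1 → x - y^2 + yz^2 + yz - z^3 + z + 1
  leading term x: subtract (-1)·f_1 from x - y^2 + yz^2 + yz - z^3 + z + 1 → -y^2 + yz^2 + yz + y - z^3 - z^2 + z - 1
  leading term y^2: no divisor's leading term divides it; move -y^2 to the remainder.
  leading term yz^2: no divisor's leading term divides it; move yz^2 to the remainder.
  leading term yz: no divisor's leading term divides it; move yz to the remainder.
  leading term y: no divisor's leading term divides it; move y to the remainder.
  leading term z^3: no divisor's leading term divides it; move -z^3 to the remainder.
  leading term z^2: no divisor's leading term divides it; move -z^2 to the remainder.
  leading term z: no divisor's leading term divides it; move z to the remainder.
  leading term 1: no divisor's leading term divides it; move -1 to the remainder.
  remainder -y^2 + yz^2 + yz + y - z^3 - z^2 + z - 1 ≠ 0; add h_3 = -y^2 + yz^2 + yz + y - z^3 - z^2 + z - 1 to the basis.

The other S-polynomials (S(f_1,h_3), S(f_2,h_3)) all reduce to 0 modulo the current basis, so we have a Gröbner basis.
Inter-reduce: drop elements whose leading term is divisible by another's, tail-reduce, and make monic.
Reduced Gröbner basis: {x - y + z^2 - 1, y^2 - yz^2 - yz - y + z^3 + z^2 - z + 1}.
Label its elements g_1 = x - y + z^2 - 1, g_2 = y^2 - yz^2 - yz - y + z^3 + z^2 - z + 1.

Reduce p = -y^2 + yz^2 + yz + y - z^3 - z^2 + z + 1 modulo G:
  leading term y^2: subtract (-1)·g_2 from -y^2 + yz^2 + yz + y - z^3 - z^2 + z + 1 → -1
  leading term 1: no divisor's leading term divides it; move -1 to the remainder.
  normal form = -1.
The normal form is nonzero, so p ∉ I. Since p minus its normal form lies in I, I + (p) = I + (r) where r = -1; decide whether this ideal is the whole ring.
Here r = -1 is a nonzero constant, hence a unit: 1 ∈ I + (p), the Gröbner basis of I + (p) is {1}, and the enlarged system has no common solution — adjoining p is inconsistent.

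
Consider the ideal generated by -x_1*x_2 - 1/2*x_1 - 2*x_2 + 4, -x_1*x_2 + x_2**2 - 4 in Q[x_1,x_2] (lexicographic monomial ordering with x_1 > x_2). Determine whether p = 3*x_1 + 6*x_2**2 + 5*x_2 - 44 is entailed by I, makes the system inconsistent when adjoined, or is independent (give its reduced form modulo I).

Adjoining 3*x_1 + 6*x_2**2 + 5*x_2 - 44 makes the ideal the whole ring: the system is inconsistent.

First compute the reduced Gröbner basis of I by Buchberger's algorithm.
f_1 = -x_1*x_2 - 1/2*x_1 - 2*x_2 + 4, LT = x_1*x_2.
f_2 = -x_1*x_2 + x_2**2 - 4, LT = x_1*x_2.

S(f_1,f_2): lcm = x_1*x_2. S = 1/2*x_1 + x_2**2 + 2*x_2 - 8.
  leading term x_1: no divisor's leading term divides it; move 1/2*x_1 to the remainder.
  leading term x_2**2: no divisor's leading term divides it; move x_2**2 to the remainder.
  leading term x_2: no divisor's leading term divides it; move 2*x_2 to the remainder.
  leading term 1: no divisor's leading term divides it; move -8 to the remainder.
  remainder 1/2*x_1 + x_2**2 + 2*x_2 - 8 ≠ 0; add h_3 = 1/2*x_1 + x_2**2 + 2*x_2 - 8 to the basis.

S(f_1,h_3): lcm = x_1*x_2. S = 1/2*x_1 - 2*x_2**3 - 4*x_2**2 + 18*x_2 - 4.
  leading term x_1: subtract (1)·h_3 from 1/2*x_1 - 2*x_2**3 - 4*x_2**2 + 18*x_2 - 4 → -2*x_2**3 - 5*x_2**2 + 16*x_2 + 4
  leading term x_2**3: no divisor's leading term divides it; move -2*x_2**3 to the remainder.
  leading term x_2**2: no divisor's leading term divides it; move -5*x_2**2 to the remainder.
  leading term x_2: no divisor's leading term divides it; move 16*x_2 to the remainder.
  leading term 1: no divisor's leading term divides it; move 4 to the remainder.
  remainder -2*x_2**3 - 5*x_2**2 + 16*x_2 + 4 ≠ 0; add h_4 = -2*x_2**3 - 5*x_2**2 + 16*x_2 + 4 to the basis.

S(f_2,h_3): lcm = x_1*x_2. S = -2*x_2**3 - 5*x_2**2 + 16*x_2 + 4.
  leading term x_2**3: subtract (1)·h_4 from -2*x_2**3 - 5*x_2**2 + 16*x_2 + 4 → 0
  remainder 0.

S(f_1,h_4): lcm = x_1*x_2**3. S = -2*x_1*x_2**2 + 8*x_1*x_2 + 2*x_1 + 2*x_2**3 - 4*x_2**2.
  leading term x_1*x_2**2: subtract (2*x_2)·f_1 from -2*x_1*x_2**2 + 8*x_1*x_2 + 2*x_1 + 2*x_2**3 - 4*x_2**2 → 9*x_1*x_2 + 2*x_1 + 2*x_2**3 - 8*x_2
  leading term x_1*x_2: subtract (-9)·f_1 from 9*x_1*x_2 + 2*x_1 + 2*x_2**3 - 8*x_2 → -5/2*x_1 + 2*x_2**3 - 26*x_2 + 36
  leading term x_1: subtract (-5)·h_3 from -5/2*x_1 + 2*x_2**3 - 26*x_2 + 36 → 2*x_2**3 + 5*x_2**2 - 16*x_2 - 4
  leading term x_2**3: subtract (-1)·h_4 from 2*x_2**3 + 5*x_2**2 - 16*x_2 - 4 → 0
  remainder 0.

S(f_2,h_4): lcm = x_1*x_2**3. S = -5/2*x_1*x_2**2 + 8*x_1*x_2 + 2*x_1 - x_2**4 + 4*x_2**2.
  leading term x_1*x_2**2: subtract (5/2*x_2)·f_1 from -5/2*x_1*x_2**2 + 8*x_1*x_2 + 2*x_1 - x_2**4 + 4*x_2**2 → 37/4*x_1*x_2 + 2*x_1 - x_2**4 + 9*x_2**2 - 10*x_2
  leading term x_1*x_2: subtract (-37/4)·f_1 from 37/4*x_1*x_2 + 2*x_1 - x_2**4 + 9*x_2**2 - 10*x_2 → -21/8*x_1 - x_2**4 + 9*x_2**2 - 57/2*x_2 + 37
  leading term x_1: subtract (-21/4)·h_3 from -21/8*x_1 - x_2**4 + 9*x_2**2 - 57/2*x_2 + 37 → -x_2**4 + 57/4*x_2**2 - 18*x_2 - 5
  leading term x_2**4: subtract (1/2*x_2)·h_4 from -x_2**4 + 57/4*x_2**2 - 18*x_2 - 5 → 5/2*x_2**3 + 25/4*x_2**2 - 20*x_2 - 5
  leading term x_2**3: subtract (-5/4)·h_4 from 5/2*x_2**3 + 25/4*x_2**2 - 20*x_2 - 5 → 0
  remainder 0.

S(h_3,h_4): leading monomials are coprime, so the S-polynomial reduces to 0 (Buchberger's first criterion).
Every S-polynomial of the final basis reduces to 0, so we have a Gröbner basis.
Inter-reduce: drop elements whose leading term is divisible by another's, tail-reduce, and make monic.
Reduced Gröbner basis: {x_1 + 2*x_2**2 + 4*x_2 - 16, x_2**3 + 5/2*x_2**2 - 8*x_2 - 2}.
Label its elements g_1 = x_1 + 2*x_2**2 + 4*x_2 - 16, g_2 = x_2**3 + 5/2*x_2**2 - 8*x_2 - 2.

Reduce p = 3*x_1 + 6*x_2**2 + 5*x_2 - 44 modulo G:
  leading term x_1: subtract (3)·g_1 from 3*x_1 + 6*x_2**2 + 5*x_2 - 44 → -7*x_2 + 4
  leading term x_2: no divisor's leading term divides it; move -7*x_2 to the remainder.
  leading term 1: no divisor's leading term divides it; move 4 to the remainder.
  normal form = -7*x_2 + 4.
The normal form is nonzero, so p ∉ I. Since p minus its normal form lies in I, I + (p) = I + (r) where r = -7*x_2 + 4; decide whether this ideal is the whole ring.
Run Buchberger on G together with r (pairs among the g_i already reduce to 0 since G is a Gröbner basis):
g_1 = x_1 + 2*x_2**2 + 4*x_2 - 16, LT = x_1.
g_2 = x_2**3 + 5/2*x_2**2 - 8*x_2 - 2, LT = x_2**3.
r = -7*x_2 + 4, LT = x_2.

S(g_1,g_2): leading monomials are coprime, so the S-polynomial reduces to 0 (Buchberger's first criterion).
S(g_1,r): leading monomials are coprime, so the S-polynomial reduces to 0 (Buchberger's first criterion).
S(g_2,r): lcm = x_2**3. S = 43/14*x_2**2 - 8*x_2 - 2.
  leading term x_2**2: subtract (-43/98*x_2)·r from 43/14*x_2**2 - 8*x_2 - 2 → -306/49*x_2 - 2
  leading term x_2: subtract (306/343)·r from -306/49*x_2 - 2 → -1910/343
  leading term 1: no divisor's leading term divides it; move -1910/343 to the remainder.
  remainder -1910/343 ≠ 0; add m_4 = -1910/343 to the basis.

S(g_1,m_4): leading monomials are coprime, so the S-polynomial reduces to 0 (Buchberger's first criterion).
S(g_2,m_4): leading monomials are coprime, so the S-polynomial reduces to 0 (Buchberger's first criterion).
S(r,m_4): leading monomials are coprime, so the S-polynomial reduces to 0 (Buchberger's first criterion).
Every S-polynomial of the final basis reduces to 0, so we have a Gröbner basis.
Inter-reduce: drop elements whose leading term is divisible by another's, tail-reduce, and make monic.
Reduced Gröbner basis: {1}.
The reduced Gröbner basis of I + (p) is {1}: the ideal is the whole ring, so the enlarged system has no common solution — adjoining p is inconsistent.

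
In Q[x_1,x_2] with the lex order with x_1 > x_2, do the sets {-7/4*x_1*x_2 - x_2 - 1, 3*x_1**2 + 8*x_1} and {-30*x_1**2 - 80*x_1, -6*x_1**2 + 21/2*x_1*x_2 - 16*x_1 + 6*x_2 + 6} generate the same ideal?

Since reduced Gröbner bases are canonical representatives of ideals under a given ordering, it suffices to compute and compare them.
Buchberger on the first generating set:
f_1 = -7/4*x_1*x_2 - x_2 - 1, LT = x_1*x_2.
f_2 = 3*x_1**2 + 8*x_1, LT = x_1**2.

S(f_1,f_2): lcm = x_1**2*x_2. S = -44/21*x_1*x_2 + 4/7*x_1.
  leading term x_1*x_2: subtract (176/147)·f_1 from -44/21*x_1*x_2 + 4/7*x_1 → 4/7*x_1 + 176/147*x_2 + 176/147
  leading term x_1: no divisor's leading term divides it; move 4/7*x_1 to the remainder.
  leading term x_2: no divisor's leading term divides it; move 176/147*x_2 to the remainder.
  leading term 1: no divisor's leading term divides it; move 176/147 to the remainder.
  remainder 4/7*x_1 + 176/147*x_2 + 176/147 ≠ 0; add g_3 = 4/7*x_1 + 176/147*x_2 + 176/147 to the basis.

S(f_1,g_3): lcm = x_1*x_2. S = -44/21*x_2**2 - 32/21*x_2 + 4/7.
  leading term x_2**2: no divisor's leading term divides it; move -44/21*x_2**2 to the remainder.
  leading term x_2: no divisor's leading term divides it; move -32/21*x_2 to the remainder.
  leading term 1: no divisor's leading term divides it; move 4/7 to the remainder.
  remainder -44/21*x_2**2 - 32/21*x_2 + 4/7 ≠ 0; add g_4 = -44/21*x_2**2 - 32/21*x_2 + 4/7 to the basis.

S(f_2,g_3): lcm = x_1**2. S = -44/21*x_1*x_2 + 4/7*x_1.
  leading term x_1*x_2: subtract (176/147)·f_1 from -44/21*x_1*x_2 + 4/7*x_1 → 4/7*x_1 + 176/147*x_2 + 176/147
  leading term x_1: subtract (1)·g_3 from 4/7*x_1 + 176/147*x_2 + 176/147 → 0
  remainder 0.

S(f_1,g_4): lcm = x_1*x_2**2. S = -8/11*x_1*x_2 + 3/11*x_1 + 4/7*x_2**2 + 4/7*x_2.
  leading term x_1*x_2: subtract (32/77)·f_1 from -8/11*x_1*x_2 + 3/11*x_1 + 4/7*x_2**2 + 4/7*x_2 → 3/11*x_1 + 4/7*x_2**2 + 76/77*x_2 + 32/77
  leading term x_1: subtract (21/44)·g_3 from 3/11*x_1 + 4/7*x_2**2 + 76/77*x_2 + 32/77 → 4/7*x_2**2 + 32/77*x_2 - 12/77
  leading term x_2**2: subtract (-3/11)·g_4 from 4/7*x_2**2 + 32/77*x_2 - 12/77 → 0
  remainder 0.

S(f_2,g_4): leading monomials are coprime, so the S-polynomial reduces to 0 (Buchberger's first criterion).
S(g_3,g_4): leading monomials are coprime, so the S-polynomial reduces to 0 (Buchberger's first criterion).
Every S-polynomial of the final basis reduces to 0, so we have a Gröbner basis.
Inter-reduce: drop elements whose leading term is divisible by another's, tail-reduce, and make monic.
Reduced Gröbner basis: {x_1 + 44/21*x_2 + 44/21, x_2**2 + 8/11*x_2 - 3/11}.

Buchberger on the second generating set:
h_1 = -30*x_1**2 - 80*x_1, LT = x_1**2.
h_2 = -6*x_1**2 + 21/2*x_1*x_2 - 16*x_1 + 6*x_2 + 6, LT = x_1**2.

S(h_1,h_2): lcm = x_1**2. S = 7/4*x_1*x_2 + x_2 + 1.
  leading term x_1*x_2: no divisor's leading term divides it; move 7/4*x_1*x_2 to the remainder.
  leading term x_2: no divisor's leading term divides it; move x_2 to the remainder.
  leading term 1: no divisor's leading term divides it; move 1 to the remainder.
  remainder 7/4*x_1*x_2 + x_2 + 1 ≠ 0; add k_3 = 7/4*x_1*x_2 + x_2 + 1 to the basis.

S(h_1,k_3): lcm = x_1**2*x_2. S = 44/21*x_1*x_2 - 4/7*x_1.
  leading term x_1*x_2: subtract (176/147)·k_3 from 44/21*x_1*x_2 - 4/7*x_1 → -4/7*x_1 - 176/147*x_2 - 176/147
  leading term x_1: no divisor's leading term divides it; move -4/7*x_1 to the remainder.
  leading term x_2: no divisor's leading term divides it; move -176/147*x_2 to the remainder.
  leading term 1: no divisor's leading term divides it; move -176/147 to the remainder.
  remainder -4/7*x_1 - 176/147*x_2 - 176/147 ≠ 0; add k_4 = -4/7*x_1 - 176/147*x_2 - 176/147 to the basis.

S(h_2,k_3): lcm = x_1**2*x_2. S = -7/4*x_1*x_2**2 + 44/21*x_1*x_2 - 4/7*x_1 - x_2**2 - x_2.
  leading term x_1*x_2**2: subtract (-x_2)·k_3 from -7/4*x_1*x_2**2 + 44/21*x_1*x_2 - 4/7*x_1 - x_2**2 - x_2 → 44/21*x_1*x_2 - 4/7*x_1
  leading term x_1*x_2: subtract (176/147)·k_3 from 44/21*x_1*x_2 - 4/7*x_1 → -4/7*x_1 - 176/147*x_2 - 176/147
  leading term x_1: subtract (1)·k_4 from -4/7*x_1 - 176/147*x_2 - 176/147 → 0
  remainder 0.

S(h_1,k_4): lcm = x_1**2. S = -44/21*x_1*x_2 + 4/7*x_1.
  leading term x_1*x_2: subtract (-176/147)·k_3 from -44/21*x_1*x_2 + 4/7*x_1 → 4/7*x_1 + 176/147*x_2 + 176/147
  leading term x_1: subtract (-1)·k_4 from 4/7*x_1 + 176/147*x_2 + 176/147 → 0
  remainder 0.

S(h_2,k_4): lcm = x_1**2. S = -323/84*x_1*x_2 + 4/7*x_1 - x_2 - 1.
  leading term x_1*x_2: subtract (-323/147)·k_3 from -323/84*x_1*x_2 + 4/7*x_1 - x_2 - 1 → 4/7*x_1 + 176/147*x_2 + 176/147
  leading term x_1: subtract (-1)·k_4 from 4/7*x_1 + 176/147*x_2 + 176/147 → 0
  remainder 0.

S(k_3,k_4): lcm = x_1*x_2. S = -44/21*x_2**2 - 32/21*x_2 + 4/7.
  leading term x_2**2: no divisor's leading term divides it; move -44/21*x_2**2 to the remainder.
  leading term x_2: no divisor's leading term divides it; move -32/21*x_2 to the remainder.
  leading term 1: no divisor's leading term divides it; move 4/7 to the remainder.
  remainder -44/21*x_2**2 - 32/21*x_2 + 4/7 ≠ 0; add k_5 = -44/21*x_2**2 - 32/21*x_2 + 4/7 to the basis.

S(h_1,k_5): leading monomials are coprime, so the S-polynomial reduces to 0 (Buchberger's first criterion).
S(h_2,k_5): leading monomials are coprime, so the S-polynomial reduces to 0 (Buchberger's first criterion).
S(k_3,k_5): lcm = x_1*x_2**2. S = -8/11*x_1*x_2 + 3/11*x_1 + 4/7*x_2**2 + 4/7*x_2.
  leading term x_1*x_2: subtract (-32/77)·k_3 from -8/11*x_1*x_2 + 3/11*x_1 + 4/7*x_2**2 + 4/7*x_2 → 3/11*x_1 + 4/7*x_2**2 + 76/77*x_2 + 32/77
  leading term x_1: subtract (-21/44)·k_4 from 3/11*x_1 + 4/7*x_2**2 + 76/77*x_2 + 32/77 → 4/7*x_2**2 + 32/77*x_2 - 12/77
  leading term x_2**2: subtract (-3/11)·k_5 from 4/7*x_2**2 + 32/77*x_2 - 12/77 → 0
  remainder 0.

S(k_4,k_5): leading monomials are coprime, so the S-polynomial reduces to 0 (Buchberger's first criterion).
Every S-polynomial of the final basis reduces to 0, so we have a Gröbner basis.
Inter-reduce: drop elements whose leading term is divisible by another's, tail-reduce, and make monic.
Reduced Gröbner basis: {x_1 + 44/21*x_2 + 44/21, x_2**2 + 8/11*x_2 - 3/11}.

The two bases agree; hence the ideals are identical.

Yes, the ideals are equal.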